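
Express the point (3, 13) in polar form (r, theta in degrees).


r = sqrt(3^2 + 13^2) = 13.3417
theta = atan2(13, 3) = 77.0054 degrees

r = 13.3417, theta = 77.0054 degrees


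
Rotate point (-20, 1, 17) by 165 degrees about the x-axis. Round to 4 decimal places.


x' = -20
y' = 1*cos(165) - 17*sin(165) = -5.3658
z' = 1*sin(165) + 17*cos(165) = -16.1619

(-20, -5.3658, -16.1619)


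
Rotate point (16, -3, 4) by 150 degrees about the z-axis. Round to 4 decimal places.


x' = 16*cos(150) - -3*sin(150) = -12.3564
y' = 16*sin(150) + -3*cos(150) = 10.5981
z' = 4

(-12.3564, 10.5981, 4)


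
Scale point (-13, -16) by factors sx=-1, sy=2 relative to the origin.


Scaling: (x*sx, y*sy) = (-13*-1, -16*2) = (13, -32)

(13, -32)


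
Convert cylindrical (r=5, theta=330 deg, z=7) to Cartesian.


x = 5 * cos(330) = 4.3301
y = 5 * sin(330) = -2.5
z = 7

(4.3301, -2.5, 7)


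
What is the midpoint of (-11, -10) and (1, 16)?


Midpoint = ((-11+1)/2, (-10+16)/2) = (-5, 3)

(-5, 3)


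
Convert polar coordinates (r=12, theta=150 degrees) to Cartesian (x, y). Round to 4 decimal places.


x = 12 * cos(150) = -10.3923
y = 12 * sin(150) = 6

(-10.3923, 6)


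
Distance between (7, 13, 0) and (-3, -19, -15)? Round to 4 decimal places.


d = sqrt((-3-7)^2 + (-19-13)^2 + (-15-0)^2) = 36.7287

36.7287


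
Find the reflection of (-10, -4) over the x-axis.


Reflection across x-axis: (x, y) -> (x, -y)
(-10, -4) -> (-10, 4)

(-10, 4)


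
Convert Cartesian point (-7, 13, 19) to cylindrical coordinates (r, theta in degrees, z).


r = sqrt((-7)^2 + 13^2) = 14.7648
theta = atan2(13, -7) = 118.3008 deg
z = 19

r = 14.7648, theta = 118.3008 deg, z = 19


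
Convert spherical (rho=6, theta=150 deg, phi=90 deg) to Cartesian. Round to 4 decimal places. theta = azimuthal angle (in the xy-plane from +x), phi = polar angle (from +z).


x = 6 * sin(90) * cos(150) = -5.1962
y = 6 * sin(90) * sin(150) = 3
z = 6 * cos(90) = 0

(-5.1962, 3, 0)


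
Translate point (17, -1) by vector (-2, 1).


Translation: (x+dx, y+dy) = (17+-2, -1+1) = (15, 0)

(15, 0)


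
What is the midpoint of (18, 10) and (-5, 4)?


Midpoint = ((18+-5)/2, (10+4)/2) = (6.5, 7)

(6.5, 7)


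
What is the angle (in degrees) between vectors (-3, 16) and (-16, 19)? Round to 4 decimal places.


dot = -3*-16 + 16*19 = 352
|u| = 16.2788, |v| = 24.8395
cos(angle) = 0.8705
angle = 29.4813 degrees

29.4813 degrees


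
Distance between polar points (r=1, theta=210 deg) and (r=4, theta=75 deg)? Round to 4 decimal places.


d = sqrt(r1^2 + r2^2 - 2*r1*r2*cos(t2-t1))
d = sqrt(1^2 + 4^2 - 2*1*4*cos(75-210)) = 4.7599

4.7599


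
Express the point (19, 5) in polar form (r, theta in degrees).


r = sqrt(19^2 + 5^2) = 19.6469
theta = atan2(5, 19) = 14.7436 degrees

r = 19.6469, theta = 14.7436 degrees


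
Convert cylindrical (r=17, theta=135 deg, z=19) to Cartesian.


x = 17 * cos(135) = -12.0208
y = 17 * sin(135) = 12.0208
z = 19

(-12.0208, 12.0208, 19)


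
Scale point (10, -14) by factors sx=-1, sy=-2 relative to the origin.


Scaling: (x*sx, y*sy) = (10*-1, -14*-2) = (-10, 28)

(-10, 28)


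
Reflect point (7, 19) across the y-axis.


Reflection across y-axis: (x, y) -> (-x, y)
(7, 19) -> (-7, 19)

(-7, 19)


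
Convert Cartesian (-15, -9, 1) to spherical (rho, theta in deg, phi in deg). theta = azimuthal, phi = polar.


rho = sqrt((-15)^2 + (-9)^2 + 1^2) = 17.5214
theta = atan2(-9, -15) = 210.9638 deg
phi = acos(1/17.5214) = 86.7282 deg

rho = 17.5214, theta = 210.9638 deg, phi = 86.7282 deg


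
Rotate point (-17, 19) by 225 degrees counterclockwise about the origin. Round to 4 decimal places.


x' = -17*cos(225) - 19*sin(225) = 25.4558
y' = -17*sin(225) + 19*cos(225) = -1.4142

(25.4558, -1.4142)


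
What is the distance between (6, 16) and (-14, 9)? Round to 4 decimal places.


d = sqrt((-14-6)^2 + (9-16)^2) = 21.1896

21.1896


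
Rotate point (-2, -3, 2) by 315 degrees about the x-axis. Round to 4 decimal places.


x' = -2
y' = -3*cos(315) - 2*sin(315) = -0.7071
z' = -3*sin(315) + 2*cos(315) = 3.5355

(-2, -0.7071, 3.5355)


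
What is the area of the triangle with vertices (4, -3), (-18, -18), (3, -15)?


Area = |x1(y2-y3) + x2(y3-y1) + x3(y1-y2)| / 2
= |4*(-18--15) + -18*(-15--3) + 3*(-3--18)| / 2
= 124.5

124.5


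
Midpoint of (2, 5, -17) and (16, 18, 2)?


Midpoint = ((2+16)/2, (5+18)/2, (-17+2)/2) = (9, 11.5, -7.5)

(9, 11.5, -7.5)


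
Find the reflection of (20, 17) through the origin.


Reflection through origin: (x, y) -> (-x, -y)
(20, 17) -> (-20, -17)

(-20, -17)


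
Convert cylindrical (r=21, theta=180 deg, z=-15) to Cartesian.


x = 21 * cos(180) = -21
y = 21 * sin(180) = 0
z = -15

(-21, 0, -15)


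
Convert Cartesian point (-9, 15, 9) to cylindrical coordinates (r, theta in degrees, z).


r = sqrt((-9)^2 + 15^2) = 17.4929
theta = atan2(15, -9) = 120.9638 deg
z = 9

r = 17.4929, theta = 120.9638 deg, z = 9


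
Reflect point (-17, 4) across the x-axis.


Reflection across x-axis: (x, y) -> (x, -y)
(-17, 4) -> (-17, -4)

(-17, -4)


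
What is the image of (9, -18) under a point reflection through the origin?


Reflection through origin: (x, y) -> (-x, -y)
(9, -18) -> (-9, 18)

(-9, 18)


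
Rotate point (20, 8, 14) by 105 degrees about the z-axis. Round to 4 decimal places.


x' = 20*cos(105) - 8*sin(105) = -12.9038
y' = 20*sin(105) + 8*cos(105) = 17.248
z' = 14

(-12.9038, 17.248, 14)


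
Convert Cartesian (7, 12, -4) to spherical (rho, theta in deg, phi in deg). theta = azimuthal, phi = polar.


rho = sqrt(7^2 + 12^2 + (-4)^2) = 14.4568
theta = atan2(12, 7) = 59.7436 deg
phi = acos(-4/14.4568) = 106.0625 deg

rho = 14.4568, theta = 59.7436 deg, phi = 106.0625 deg


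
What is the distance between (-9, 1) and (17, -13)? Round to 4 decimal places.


d = sqrt((17--9)^2 + (-13-1)^2) = 29.5296

29.5296


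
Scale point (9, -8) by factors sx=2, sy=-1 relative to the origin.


Scaling: (x*sx, y*sy) = (9*2, -8*-1) = (18, 8)

(18, 8)


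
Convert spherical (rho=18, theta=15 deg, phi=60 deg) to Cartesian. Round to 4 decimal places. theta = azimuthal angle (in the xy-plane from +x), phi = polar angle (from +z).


x = 18 * sin(60) * cos(15) = 15.0573
y = 18 * sin(60) * sin(15) = 4.0346
z = 18 * cos(60) = 9

(15.0573, 4.0346, 9)


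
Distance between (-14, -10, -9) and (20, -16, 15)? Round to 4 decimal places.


d = sqrt((20--14)^2 + (-16--10)^2 + (15--9)^2) = 42.0476

42.0476


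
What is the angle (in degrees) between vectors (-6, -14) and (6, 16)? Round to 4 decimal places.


dot = -6*6 + -14*16 = -260
|u| = 15.2315, |v| = 17.088
cos(angle) = -0.9989
angle = 177.3575 degrees

177.3575 degrees


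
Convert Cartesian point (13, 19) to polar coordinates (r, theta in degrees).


r = sqrt(13^2 + 19^2) = 23.0217
theta = atan2(19, 13) = 55.6197 degrees

r = 23.0217, theta = 55.6197 degrees


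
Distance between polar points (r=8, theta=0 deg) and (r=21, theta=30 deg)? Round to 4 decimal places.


d = sqrt(r1^2 + r2^2 - 2*r1*r2*cos(t2-t1))
d = sqrt(8^2 + 21^2 - 2*8*21*cos(30-0)) = 14.6293

14.6293


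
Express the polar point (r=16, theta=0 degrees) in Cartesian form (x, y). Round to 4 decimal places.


x = 16 * cos(0) = 16
y = 16 * sin(0) = 0

(16, 0)


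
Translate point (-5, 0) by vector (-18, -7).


Translation: (x+dx, y+dy) = (-5+-18, 0+-7) = (-23, -7)

(-23, -7)


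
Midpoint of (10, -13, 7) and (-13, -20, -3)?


Midpoint = ((10+-13)/2, (-13+-20)/2, (7+-3)/2) = (-1.5, -16.5, 2)

(-1.5, -16.5, 2)


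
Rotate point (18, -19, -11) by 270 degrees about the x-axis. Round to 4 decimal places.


x' = 18
y' = -19*cos(270) - -11*sin(270) = -11
z' = -19*sin(270) + -11*cos(270) = 19

(18, -11, 19)


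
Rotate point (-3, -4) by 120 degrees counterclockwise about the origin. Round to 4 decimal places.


x' = -3*cos(120) - -4*sin(120) = 4.9641
y' = -3*sin(120) + -4*cos(120) = -0.5981

(4.9641, -0.5981)


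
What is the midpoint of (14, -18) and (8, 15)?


Midpoint = ((14+8)/2, (-18+15)/2) = (11, -1.5)

(11, -1.5)


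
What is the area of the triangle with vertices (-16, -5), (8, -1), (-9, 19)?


Area = |x1(y2-y3) + x2(y3-y1) + x3(y1-y2)| / 2
= |-16*(-1-19) + 8*(19--5) + -9*(-5--1)| / 2
= 274

274


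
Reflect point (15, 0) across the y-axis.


Reflection across y-axis: (x, y) -> (-x, y)
(15, 0) -> (-15, 0)

(-15, 0)


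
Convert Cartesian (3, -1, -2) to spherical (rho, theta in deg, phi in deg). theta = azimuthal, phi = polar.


rho = sqrt(3^2 + (-1)^2 + (-2)^2) = 3.7417
theta = atan2(-1, 3) = 341.5651 deg
phi = acos(-2/3.7417) = 122.3115 deg

rho = 3.7417, theta = 341.5651 deg, phi = 122.3115 deg


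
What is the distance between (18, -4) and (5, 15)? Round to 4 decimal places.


d = sqrt((5-18)^2 + (15--4)^2) = 23.0217

23.0217


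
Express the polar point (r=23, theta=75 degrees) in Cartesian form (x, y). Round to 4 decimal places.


x = 23 * cos(75) = 5.9528
y = 23 * sin(75) = 22.2163

(5.9528, 22.2163)


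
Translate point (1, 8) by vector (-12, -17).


Translation: (x+dx, y+dy) = (1+-12, 8+-17) = (-11, -9)

(-11, -9)


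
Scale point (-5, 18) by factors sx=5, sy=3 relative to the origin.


Scaling: (x*sx, y*sy) = (-5*5, 18*3) = (-25, 54)

(-25, 54)


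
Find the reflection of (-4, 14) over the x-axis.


Reflection across x-axis: (x, y) -> (x, -y)
(-4, 14) -> (-4, -14)

(-4, -14)


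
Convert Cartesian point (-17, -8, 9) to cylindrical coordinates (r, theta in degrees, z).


r = sqrt((-17)^2 + (-8)^2) = 18.7883
theta = atan2(-8, -17) = 205.2011 deg
z = 9

r = 18.7883, theta = 205.2011 deg, z = 9


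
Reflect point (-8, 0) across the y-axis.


Reflection across y-axis: (x, y) -> (-x, y)
(-8, 0) -> (8, 0)

(8, 0)


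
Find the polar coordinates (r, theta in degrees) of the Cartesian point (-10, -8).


r = sqrt((-10)^2 + (-8)^2) = 12.8062
theta = atan2(-8, -10) = 218.6598 degrees

r = 12.8062, theta = 218.6598 degrees


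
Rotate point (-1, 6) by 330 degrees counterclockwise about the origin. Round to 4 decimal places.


x' = -1*cos(330) - 6*sin(330) = 2.134
y' = -1*sin(330) + 6*cos(330) = 5.6962

(2.134, 5.6962)


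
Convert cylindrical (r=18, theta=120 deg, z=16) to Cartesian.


x = 18 * cos(120) = -9
y = 18 * sin(120) = 15.5885
z = 16

(-9, 15.5885, 16)


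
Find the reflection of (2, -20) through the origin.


Reflection through origin: (x, y) -> (-x, -y)
(2, -20) -> (-2, 20)

(-2, 20)


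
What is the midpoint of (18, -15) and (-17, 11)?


Midpoint = ((18+-17)/2, (-15+11)/2) = (0.5, -2)

(0.5, -2)


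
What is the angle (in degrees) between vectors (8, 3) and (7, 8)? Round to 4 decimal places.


dot = 8*7 + 3*8 = 80
|u| = 8.544, |v| = 10.6301
cos(angle) = 0.8808
angle = 28.258 degrees

28.258 degrees


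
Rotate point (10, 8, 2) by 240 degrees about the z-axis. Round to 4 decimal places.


x' = 10*cos(240) - 8*sin(240) = 1.9282
y' = 10*sin(240) + 8*cos(240) = -12.6603
z' = 2

(1.9282, -12.6603, 2)


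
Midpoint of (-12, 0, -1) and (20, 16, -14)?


Midpoint = ((-12+20)/2, (0+16)/2, (-1+-14)/2) = (4, 8, -7.5)

(4, 8, -7.5)


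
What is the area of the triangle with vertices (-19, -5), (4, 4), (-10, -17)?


Area = |x1(y2-y3) + x2(y3-y1) + x3(y1-y2)| / 2
= |-19*(4--17) + 4*(-17--5) + -10*(-5-4)| / 2
= 178.5

178.5


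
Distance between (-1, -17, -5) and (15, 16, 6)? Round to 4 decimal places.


d = sqrt((15--1)^2 + (16--17)^2 + (6--5)^2) = 38.2884

38.2884


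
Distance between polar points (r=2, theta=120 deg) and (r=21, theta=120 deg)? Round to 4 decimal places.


d = sqrt(r1^2 + r2^2 - 2*r1*r2*cos(t2-t1))
d = sqrt(2^2 + 21^2 - 2*2*21*cos(120-120)) = 19

19


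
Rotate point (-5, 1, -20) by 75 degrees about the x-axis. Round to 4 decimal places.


x' = -5
y' = 1*cos(75) - -20*sin(75) = 19.5773
z' = 1*sin(75) + -20*cos(75) = -4.2105

(-5, 19.5773, -4.2105)


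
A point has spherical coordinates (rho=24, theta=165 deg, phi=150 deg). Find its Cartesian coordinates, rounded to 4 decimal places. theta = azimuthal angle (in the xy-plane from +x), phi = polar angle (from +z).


x = 24 * sin(150) * cos(165) = -11.5911
y = 24 * sin(150) * sin(165) = 3.1058
z = 24 * cos(150) = -20.7846

(-11.5911, 3.1058, -20.7846)


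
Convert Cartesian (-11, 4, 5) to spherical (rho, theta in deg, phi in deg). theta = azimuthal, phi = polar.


rho = sqrt((-11)^2 + 4^2 + 5^2) = 12.7279
theta = atan2(4, -11) = 160.0169 deg
phi = acos(5/12.7279) = 66.8689 deg

rho = 12.7279, theta = 160.0169 deg, phi = 66.8689 deg


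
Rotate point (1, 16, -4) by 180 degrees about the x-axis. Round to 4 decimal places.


x' = 1
y' = 16*cos(180) - -4*sin(180) = -16
z' = 16*sin(180) + -4*cos(180) = 4

(1, -16, 4)


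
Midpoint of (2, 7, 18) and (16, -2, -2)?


Midpoint = ((2+16)/2, (7+-2)/2, (18+-2)/2) = (9, 2.5, 8)

(9, 2.5, 8)


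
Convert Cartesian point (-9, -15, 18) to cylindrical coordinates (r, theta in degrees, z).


r = sqrt((-9)^2 + (-15)^2) = 17.4929
theta = atan2(-15, -9) = 239.0362 deg
z = 18

r = 17.4929, theta = 239.0362 deg, z = 18


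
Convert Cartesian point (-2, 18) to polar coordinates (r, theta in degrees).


r = sqrt((-2)^2 + 18^2) = 18.1108
theta = atan2(18, -2) = 96.3402 degrees

r = 18.1108, theta = 96.3402 degrees


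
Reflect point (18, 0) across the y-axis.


Reflection across y-axis: (x, y) -> (-x, y)
(18, 0) -> (-18, 0)

(-18, 0)


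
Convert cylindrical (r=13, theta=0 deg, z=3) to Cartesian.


x = 13 * cos(0) = 13
y = 13 * sin(0) = 0
z = 3

(13, 0, 3)


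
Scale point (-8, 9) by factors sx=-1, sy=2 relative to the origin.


Scaling: (x*sx, y*sy) = (-8*-1, 9*2) = (8, 18)

(8, 18)


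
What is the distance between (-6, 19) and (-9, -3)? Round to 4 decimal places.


d = sqrt((-9--6)^2 + (-3-19)^2) = 22.2036

22.2036


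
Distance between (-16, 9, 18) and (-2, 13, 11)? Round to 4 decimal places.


d = sqrt((-2--16)^2 + (13-9)^2 + (11-18)^2) = 16.1555

16.1555


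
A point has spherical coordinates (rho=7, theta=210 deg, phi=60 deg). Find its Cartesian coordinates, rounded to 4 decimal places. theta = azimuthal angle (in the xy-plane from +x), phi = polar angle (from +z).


x = 7 * sin(60) * cos(210) = -5.25
y = 7 * sin(60) * sin(210) = -3.0311
z = 7 * cos(60) = 3.5

(-5.25, -3.0311, 3.5)


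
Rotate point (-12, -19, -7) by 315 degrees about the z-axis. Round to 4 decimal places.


x' = -12*cos(315) - -19*sin(315) = -21.9203
y' = -12*sin(315) + -19*cos(315) = -4.9497
z' = -7

(-21.9203, -4.9497, -7)


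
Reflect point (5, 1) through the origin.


Reflection through origin: (x, y) -> (-x, -y)
(5, 1) -> (-5, -1)

(-5, -1)


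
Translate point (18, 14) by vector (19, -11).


Translation: (x+dx, y+dy) = (18+19, 14+-11) = (37, 3)

(37, 3)


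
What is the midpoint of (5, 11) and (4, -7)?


Midpoint = ((5+4)/2, (11+-7)/2) = (4.5, 2)

(4.5, 2)


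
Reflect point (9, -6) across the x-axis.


Reflection across x-axis: (x, y) -> (x, -y)
(9, -6) -> (9, 6)

(9, 6)


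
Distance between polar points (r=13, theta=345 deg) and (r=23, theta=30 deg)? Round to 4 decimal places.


d = sqrt(r1^2 + r2^2 - 2*r1*r2*cos(t2-t1))
d = sqrt(13^2 + 23^2 - 2*13*23*cos(30-345)) = 16.5877

16.5877


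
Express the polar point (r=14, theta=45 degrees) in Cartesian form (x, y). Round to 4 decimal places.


x = 14 * cos(45) = 9.8995
y = 14 * sin(45) = 9.8995

(9.8995, 9.8995)


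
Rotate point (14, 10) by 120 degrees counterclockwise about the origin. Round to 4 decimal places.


x' = 14*cos(120) - 10*sin(120) = -15.6603
y' = 14*sin(120) + 10*cos(120) = 7.1244

(-15.6603, 7.1244)


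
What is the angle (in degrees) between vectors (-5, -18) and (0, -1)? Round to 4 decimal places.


dot = -5*0 + -18*-1 = 18
|u| = 18.6815, |v| = 1
cos(angle) = 0.9635
angle = 15.5241 degrees

15.5241 degrees


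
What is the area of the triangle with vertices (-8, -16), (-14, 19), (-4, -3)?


Area = |x1(y2-y3) + x2(y3-y1) + x3(y1-y2)| / 2
= |-8*(19--3) + -14*(-3--16) + -4*(-16-19)| / 2
= 109

109


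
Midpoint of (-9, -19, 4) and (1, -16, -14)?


Midpoint = ((-9+1)/2, (-19+-16)/2, (4+-14)/2) = (-4, -17.5, -5)

(-4, -17.5, -5)


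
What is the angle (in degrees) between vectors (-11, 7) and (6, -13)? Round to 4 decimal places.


dot = -11*6 + 7*-13 = -157
|u| = 13.0384, |v| = 14.3178
cos(angle) = -0.841
angle = 147.2463 degrees

147.2463 degrees


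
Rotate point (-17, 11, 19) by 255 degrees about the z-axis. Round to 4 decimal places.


x' = -17*cos(255) - 11*sin(255) = 15.0251
y' = -17*sin(255) + 11*cos(255) = 13.5737
z' = 19

(15.0251, 13.5737, 19)


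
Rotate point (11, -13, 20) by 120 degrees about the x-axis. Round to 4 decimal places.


x' = 11
y' = -13*cos(120) - 20*sin(120) = -10.8205
z' = -13*sin(120) + 20*cos(120) = -21.2583

(11, -10.8205, -21.2583)


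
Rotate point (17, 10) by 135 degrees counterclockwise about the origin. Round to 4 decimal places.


x' = 17*cos(135) - 10*sin(135) = -19.0919
y' = 17*sin(135) + 10*cos(135) = 4.9497

(-19.0919, 4.9497)


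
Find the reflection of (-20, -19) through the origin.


Reflection through origin: (x, y) -> (-x, -y)
(-20, -19) -> (20, 19)

(20, 19)


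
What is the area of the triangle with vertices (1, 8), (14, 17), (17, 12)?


Area = |x1(y2-y3) + x2(y3-y1) + x3(y1-y2)| / 2
= |1*(17-12) + 14*(12-8) + 17*(8-17)| / 2
= 46

46


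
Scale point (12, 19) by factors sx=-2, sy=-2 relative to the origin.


Scaling: (x*sx, y*sy) = (12*-2, 19*-2) = (-24, -38)

(-24, -38)


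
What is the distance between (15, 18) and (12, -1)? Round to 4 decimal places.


d = sqrt((12-15)^2 + (-1-18)^2) = 19.2354

19.2354


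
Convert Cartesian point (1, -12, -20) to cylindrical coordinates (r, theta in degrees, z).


r = sqrt(1^2 + (-12)^2) = 12.0416
theta = atan2(-12, 1) = 274.7636 deg
z = -20

r = 12.0416, theta = 274.7636 deg, z = -20


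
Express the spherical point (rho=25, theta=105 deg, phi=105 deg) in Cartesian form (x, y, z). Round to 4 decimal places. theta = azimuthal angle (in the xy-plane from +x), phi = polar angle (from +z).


x = 25 * sin(105) * cos(105) = -6.25
y = 25 * sin(105) * sin(105) = 23.3253
z = 25 * cos(105) = -6.4705

(-6.25, 23.3253, -6.4705)


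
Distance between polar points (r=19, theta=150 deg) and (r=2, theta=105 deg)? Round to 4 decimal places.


d = sqrt(r1^2 + r2^2 - 2*r1*r2*cos(t2-t1))
d = sqrt(19^2 + 2^2 - 2*19*2*cos(105-150)) = 17.6426

17.6426


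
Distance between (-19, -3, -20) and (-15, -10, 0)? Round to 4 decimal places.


d = sqrt((-15--19)^2 + (-10--3)^2 + (0--20)^2) = 21.5639

21.5639


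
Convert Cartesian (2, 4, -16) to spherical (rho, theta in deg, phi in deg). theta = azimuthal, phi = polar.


rho = sqrt(2^2 + 4^2 + (-16)^2) = 16.6132
theta = atan2(4, 2) = 63.4349 deg
phi = acos(-16/16.6132) = 164.3839 deg

rho = 16.6132, theta = 63.4349 deg, phi = 164.3839 deg


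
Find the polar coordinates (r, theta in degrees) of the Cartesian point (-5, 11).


r = sqrt((-5)^2 + 11^2) = 12.083
theta = atan2(11, -5) = 114.444 degrees

r = 12.083, theta = 114.444 degrees


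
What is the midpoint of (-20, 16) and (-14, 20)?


Midpoint = ((-20+-14)/2, (16+20)/2) = (-17, 18)

(-17, 18)


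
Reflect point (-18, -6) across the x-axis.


Reflection across x-axis: (x, y) -> (x, -y)
(-18, -6) -> (-18, 6)

(-18, 6)


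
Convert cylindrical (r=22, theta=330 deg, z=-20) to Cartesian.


x = 22 * cos(330) = 19.0526
y = 22 * sin(330) = -11
z = -20

(19.0526, -11, -20)


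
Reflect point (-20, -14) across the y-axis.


Reflection across y-axis: (x, y) -> (-x, y)
(-20, -14) -> (20, -14)

(20, -14)


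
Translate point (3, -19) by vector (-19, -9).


Translation: (x+dx, y+dy) = (3+-19, -19+-9) = (-16, -28)

(-16, -28)


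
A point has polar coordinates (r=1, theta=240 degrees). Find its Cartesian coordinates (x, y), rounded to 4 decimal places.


x = 1 * cos(240) = -0.5
y = 1 * sin(240) = -0.866

(-0.5, -0.866)


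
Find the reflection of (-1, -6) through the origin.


Reflection through origin: (x, y) -> (-x, -y)
(-1, -6) -> (1, 6)

(1, 6)


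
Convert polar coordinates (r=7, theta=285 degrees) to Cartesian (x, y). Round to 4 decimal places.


x = 7 * cos(285) = 1.8117
y = 7 * sin(285) = -6.7615

(1.8117, -6.7615)


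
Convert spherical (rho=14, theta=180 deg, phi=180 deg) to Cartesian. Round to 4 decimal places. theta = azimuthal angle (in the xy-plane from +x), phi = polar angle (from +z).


x = 14 * sin(180) * cos(180) = 0
y = 14 * sin(180) * sin(180) = 0
z = 14 * cos(180) = -14

(0, 0, -14)


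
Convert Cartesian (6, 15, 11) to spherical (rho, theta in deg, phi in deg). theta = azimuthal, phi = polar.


rho = sqrt(6^2 + 15^2 + 11^2) = 19.5448
theta = atan2(15, 6) = 68.1986 deg
phi = acos(11/19.5448) = 55.7497 deg

rho = 19.5448, theta = 68.1986 deg, phi = 55.7497 deg


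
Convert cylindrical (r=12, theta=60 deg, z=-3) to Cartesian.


x = 12 * cos(60) = 6
y = 12 * sin(60) = 10.3923
z = -3

(6, 10.3923, -3)


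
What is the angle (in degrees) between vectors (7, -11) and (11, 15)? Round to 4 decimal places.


dot = 7*11 + -11*15 = -88
|u| = 13.0384, |v| = 18.6011
cos(angle) = -0.3628
angle = 111.275 degrees

111.275 degrees


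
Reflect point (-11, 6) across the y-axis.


Reflection across y-axis: (x, y) -> (-x, y)
(-11, 6) -> (11, 6)

(11, 6)


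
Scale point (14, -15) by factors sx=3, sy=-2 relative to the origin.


Scaling: (x*sx, y*sy) = (14*3, -15*-2) = (42, 30)

(42, 30)


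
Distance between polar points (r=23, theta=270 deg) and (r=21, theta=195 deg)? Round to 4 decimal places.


d = sqrt(r1^2 + r2^2 - 2*r1*r2*cos(t2-t1))
d = sqrt(23^2 + 21^2 - 2*23*21*cos(195-270)) = 26.8325

26.8325


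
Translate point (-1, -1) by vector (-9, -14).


Translation: (x+dx, y+dy) = (-1+-9, -1+-14) = (-10, -15)

(-10, -15)


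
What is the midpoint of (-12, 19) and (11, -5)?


Midpoint = ((-12+11)/2, (19+-5)/2) = (-0.5, 7)

(-0.5, 7)


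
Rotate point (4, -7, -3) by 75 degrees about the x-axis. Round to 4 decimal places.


x' = 4
y' = -7*cos(75) - -3*sin(75) = 1.086
z' = -7*sin(75) + -3*cos(75) = -7.5379

(4, 1.086, -7.5379)


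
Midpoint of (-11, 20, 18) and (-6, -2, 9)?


Midpoint = ((-11+-6)/2, (20+-2)/2, (18+9)/2) = (-8.5, 9, 13.5)

(-8.5, 9, 13.5)


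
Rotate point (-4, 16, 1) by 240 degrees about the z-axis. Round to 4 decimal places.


x' = -4*cos(240) - 16*sin(240) = 15.8564
y' = -4*sin(240) + 16*cos(240) = -4.5359
z' = 1

(15.8564, -4.5359, 1)


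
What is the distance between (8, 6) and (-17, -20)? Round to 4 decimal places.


d = sqrt((-17-8)^2 + (-20-6)^2) = 36.0694

36.0694


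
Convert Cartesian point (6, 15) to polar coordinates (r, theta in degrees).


r = sqrt(6^2 + 15^2) = 16.1555
theta = atan2(15, 6) = 68.1986 degrees

r = 16.1555, theta = 68.1986 degrees


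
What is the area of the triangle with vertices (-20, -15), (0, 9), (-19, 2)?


Area = |x1(y2-y3) + x2(y3-y1) + x3(y1-y2)| / 2
= |-20*(9-2) + 0*(2--15) + -19*(-15-9)| / 2
= 158

158


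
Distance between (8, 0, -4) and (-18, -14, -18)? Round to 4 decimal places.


d = sqrt((-18-8)^2 + (-14-0)^2 + (-18--4)^2) = 32.6803

32.6803


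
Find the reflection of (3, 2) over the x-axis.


Reflection across x-axis: (x, y) -> (x, -y)
(3, 2) -> (3, -2)

(3, -2)


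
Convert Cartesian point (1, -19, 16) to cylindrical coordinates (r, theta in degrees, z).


r = sqrt(1^2 + (-19)^2) = 19.0263
theta = atan2(-19, 1) = 273.0128 deg
z = 16

r = 19.0263, theta = 273.0128 deg, z = 16


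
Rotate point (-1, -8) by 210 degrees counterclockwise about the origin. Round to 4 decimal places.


x' = -1*cos(210) - -8*sin(210) = -3.134
y' = -1*sin(210) + -8*cos(210) = 7.4282

(-3.134, 7.4282)


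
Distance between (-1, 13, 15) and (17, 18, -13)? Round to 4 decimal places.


d = sqrt((17--1)^2 + (18-13)^2 + (-13-15)^2) = 33.6601

33.6601


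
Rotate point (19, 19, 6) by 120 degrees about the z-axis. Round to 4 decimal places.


x' = 19*cos(120) - 19*sin(120) = -25.9545
y' = 19*sin(120) + 19*cos(120) = 6.9545
z' = 6

(-25.9545, 6.9545, 6)


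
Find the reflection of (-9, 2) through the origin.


Reflection through origin: (x, y) -> (-x, -y)
(-9, 2) -> (9, -2)

(9, -2)


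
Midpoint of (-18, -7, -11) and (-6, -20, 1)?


Midpoint = ((-18+-6)/2, (-7+-20)/2, (-11+1)/2) = (-12, -13.5, -5)

(-12, -13.5, -5)


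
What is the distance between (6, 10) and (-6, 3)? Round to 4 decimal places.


d = sqrt((-6-6)^2 + (3-10)^2) = 13.8924

13.8924


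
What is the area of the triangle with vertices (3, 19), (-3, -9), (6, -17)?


Area = |x1(y2-y3) + x2(y3-y1) + x3(y1-y2)| / 2
= |3*(-9--17) + -3*(-17-19) + 6*(19--9)| / 2
= 150

150


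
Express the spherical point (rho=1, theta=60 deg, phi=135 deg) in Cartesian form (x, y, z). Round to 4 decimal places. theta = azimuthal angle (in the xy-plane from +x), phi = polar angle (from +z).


x = 1 * sin(135) * cos(60) = 0.3536
y = 1 * sin(135) * sin(60) = 0.6124
z = 1 * cos(135) = -0.7071

(0.3536, 0.6124, -0.7071)


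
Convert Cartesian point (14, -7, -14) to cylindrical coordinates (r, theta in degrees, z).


r = sqrt(14^2 + (-7)^2) = 15.6525
theta = atan2(-7, 14) = 333.4349 deg
z = -14

r = 15.6525, theta = 333.4349 deg, z = -14


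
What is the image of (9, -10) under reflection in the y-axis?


Reflection across y-axis: (x, y) -> (-x, y)
(9, -10) -> (-9, -10)

(-9, -10)


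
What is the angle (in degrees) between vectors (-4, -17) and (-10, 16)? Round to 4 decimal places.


dot = -4*-10 + -17*16 = -232
|u| = 17.4642, |v| = 18.868
cos(angle) = -0.7041
angle = 134.7541 degrees

134.7541 degrees


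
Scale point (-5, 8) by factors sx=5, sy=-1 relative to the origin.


Scaling: (x*sx, y*sy) = (-5*5, 8*-1) = (-25, -8)

(-25, -8)


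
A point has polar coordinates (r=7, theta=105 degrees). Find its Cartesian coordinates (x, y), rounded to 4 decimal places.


x = 7 * cos(105) = -1.8117
y = 7 * sin(105) = 6.7615

(-1.8117, 6.7615)


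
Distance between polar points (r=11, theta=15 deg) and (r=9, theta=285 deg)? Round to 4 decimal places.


d = sqrt(r1^2 + r2^2 - 2*r1*r2*cos(t2-t1))
d = sqrt(11^2 + 9^2 - 2*11*9*cos(285-15)) = 14.2127

14.2127


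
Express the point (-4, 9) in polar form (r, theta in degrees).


r = sqrt((-4)^2 + 9^2) = 9.8489
theta = atan2(9, -4) = 113.9625 degrees

r = 9.8489, theta = 113.9625 degrees


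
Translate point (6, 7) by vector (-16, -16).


Translation: (x+dx, y+dy) = (6+-16, 7+-16) = (-10, -9)

(-10, -9)


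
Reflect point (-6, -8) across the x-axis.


Reflection across x-axis: (x, y) -> (x, -y)
(-6, -8) -> (-6, 8)

(-6, 8)


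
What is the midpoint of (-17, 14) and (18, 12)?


Midpoint = ((-17+18)/2, (14+12)/2) = (0.5, 13)

(0.5, 13)


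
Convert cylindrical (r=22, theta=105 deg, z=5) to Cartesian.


x = 22 * cos(105) = -5.694
y = 22 * sin(105) = 21.2504
z = 5

(-5.694, 21.2504, 5)


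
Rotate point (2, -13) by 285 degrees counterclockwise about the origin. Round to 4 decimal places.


x' = 2*cos(285) - -13*sin(285) = -12.0394
y' = 2*sin(285) + -13*cos(285) = -5.2965

(-12.0394, -5.2965)


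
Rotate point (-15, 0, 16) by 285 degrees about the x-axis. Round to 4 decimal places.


x' = -15
y' = 0*cos(285) - 16*sin(285) = 15.4548
z' = 0*sin(285) + 16*cos(285) = 4.1411

(-15, 15.4548, 4.1411)


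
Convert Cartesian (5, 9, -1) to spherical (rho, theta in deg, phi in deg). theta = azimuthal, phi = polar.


rho = sqrt(5^2 + 9^2 + (-1)^2) = 10.3441
theta = atan2(9, 5) = 60.9454 deg
phi = acos(-1/10.3441) = 95.5477 deg

rho = 10.3441, theta = 60.9454 deg, phi = 95.5477 deg


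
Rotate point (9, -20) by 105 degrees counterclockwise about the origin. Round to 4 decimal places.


x' = 9*cos(105) - -20*sin(105) = 16.9891
y' = 9*sin(105) + -20*cos(105) = 13.8697

(16.9891, 13.8697)


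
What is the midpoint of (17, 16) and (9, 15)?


Midpoint = ((17+9)/2, (16+15)/2) = (13, 15.5)

(13, 15.5)


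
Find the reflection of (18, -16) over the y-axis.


Reflection across y-axis: (x, y) -> (-x, y)
(18, -16) -> (-18, -16)

(-18, -16)


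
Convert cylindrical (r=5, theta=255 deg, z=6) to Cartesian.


x = 5 * cos(255) = -1.2941
y = 5 * sin(255) = -4.8296
z = 6

(-1.2941, -4.8296, 6)


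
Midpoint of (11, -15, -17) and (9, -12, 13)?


Midpoint = ((11+9)/2, (-15+-12)/2, (-17+13)/2) = (10, -13.5, -2)

(10, -13.5, -2)


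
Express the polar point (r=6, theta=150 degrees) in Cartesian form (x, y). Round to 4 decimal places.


x = 6 * cos(150) = -5.1962
y = 6 * sin(150) = 3

(-5.1962, 3)


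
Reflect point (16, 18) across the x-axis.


Reflection across x-axis: (x, y) -> (x, -y)
(16, 18) -> (16, -18)

(16, -18)


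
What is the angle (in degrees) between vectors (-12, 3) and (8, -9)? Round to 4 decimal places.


dot = -12*8 + 3*-9 = -123
|u| = 12.3693, |v| = 12.0416
cos(angle) = -0.8258
angle = 145.6698 degrees

145.6698 degrees


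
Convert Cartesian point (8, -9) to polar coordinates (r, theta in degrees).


r = sqrt(8^2 + (-9)^2) = 12.0416
theta = atan2(-9, 8) = 311.6335 degrees

r = 12.0416, theta = 311.6335 degrees


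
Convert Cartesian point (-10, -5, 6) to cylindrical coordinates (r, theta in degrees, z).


r = sqrt((-10)^2 + (-5)^2) = 11.1803
theta = atan2(-5, -10) = 206.5651 deg
z = 6

r = 11.1803, theta = 206.5651 deg, z = 6


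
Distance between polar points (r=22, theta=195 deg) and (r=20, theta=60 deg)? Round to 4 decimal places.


d = sqrt(r1^2 + r2^2 - 2*r1*r2*cos(t2-t1))
d = sqrt(22^2 + 20^2 - 2*22*20*cos(60-195)) = 38.8105

38.8105


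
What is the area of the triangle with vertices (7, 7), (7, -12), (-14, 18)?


Area = |x1(y2-y3) + x2(y3-y1) + x3(y1-y2)| / 2
= |7*(-12-18) + 7*(18-7) + -14*(7--12)| / 2
= 199.5

199.5


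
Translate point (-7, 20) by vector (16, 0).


Translation: (x+dx, y+dy) = (-7+16, 20+0) = (9, 20)

(9, 20)


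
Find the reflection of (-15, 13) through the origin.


Reflection through origin: (x, y) -> (-x, -y)
(-15, 13) -> (15, -13)

(15, -13)


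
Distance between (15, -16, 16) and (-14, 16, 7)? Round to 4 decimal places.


d = sqrt((-14-15)^2 + (16--16)^2 + (7-16)^2) = 44.1135

44.1135


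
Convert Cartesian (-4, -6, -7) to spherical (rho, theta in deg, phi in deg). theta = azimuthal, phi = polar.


rho = sqrt((-4)^2 + (-6)^2 + (-7)^2) = 10.0499
theta = atan2(-6, -4) = 236.3099 deg
phi = acos(-7/10.0499) = 134.1489 deg

rho = 10.0499, theta = 236.3099 deg, phi = 134.1489 deg


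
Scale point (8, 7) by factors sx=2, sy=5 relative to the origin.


Scaling: (x*sx, y*sy) = (8*2, 7*5) = (16, 35)

(16, 35)


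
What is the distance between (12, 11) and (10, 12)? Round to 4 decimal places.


d = sqrt((10-12)^2 + (12-11)^2) = 2.2361

2.2361


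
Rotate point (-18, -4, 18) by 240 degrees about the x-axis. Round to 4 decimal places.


x' = -18
y' = -4*cos(240) - 18*sin(240) = 17.5885
z' = -4*sin(240) + 18*cos(240) = -5.5359

(-18, 17.5885, -5.5359)


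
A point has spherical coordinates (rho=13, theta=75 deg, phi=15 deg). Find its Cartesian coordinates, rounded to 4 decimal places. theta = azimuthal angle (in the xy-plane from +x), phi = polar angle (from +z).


x = 13 * sin(15) * cos(75) = 0.8708
y = 13 * sin(15) * sin(75) = 3.25
z = 13 * cos(15) = 12.557

(0.8708, 3.25, 12.557)


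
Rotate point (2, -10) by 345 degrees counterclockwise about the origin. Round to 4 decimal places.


x' = 2*cos(345) - -10*sin(345) = -0.6563
y' = 2*sin(345) + -10*cos(345) = -10.1769

(-0.6563, -10.1769)


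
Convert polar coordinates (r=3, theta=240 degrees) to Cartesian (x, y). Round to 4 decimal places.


x = 3 * cos(240) = -1.5
y = 3 * sin(240) = -2.5981

(-1.5, -2.5981)


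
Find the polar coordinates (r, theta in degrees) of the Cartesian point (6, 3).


r = sqrt(6^2 + 3^2) = 6.7082
theta = atan2(3, 6) = 26.5651 degrees

r = 6.7082, theta = 26.5651 degrees


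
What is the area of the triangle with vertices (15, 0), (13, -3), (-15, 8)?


Area = |x1(y2-y3) + x2(y3-y1) + x3(y1-y2)| / 2
= |15*(-3-8) + 13*(8-0) + -15*(0--3)| / 2
= 53

53


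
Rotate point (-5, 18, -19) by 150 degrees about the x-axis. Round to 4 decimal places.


x' = -5
y' = 18*cos(150) - -19*sin(150) = -6.0885
z' = 18*sin(150) + -19*cos(150) = 25.4545

(-5, -6.0885, 25.4545)


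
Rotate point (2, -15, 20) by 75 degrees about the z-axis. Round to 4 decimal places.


x' = 2*cos(75) - -15*sin(75) = 15.0065
y' = 2*sin(75) + -15*cos(75) = -1.9504
z' = 20

(15.0065, -1.9504, 20)


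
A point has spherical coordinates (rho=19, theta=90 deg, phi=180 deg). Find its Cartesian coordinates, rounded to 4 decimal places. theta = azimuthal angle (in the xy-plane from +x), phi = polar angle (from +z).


x = 19 * sin(180) * cos(90) = 0
y = 19 * sin(180) * sin(90) = 0
z = 19 * cos(180) = -19

(0, 0, -19)


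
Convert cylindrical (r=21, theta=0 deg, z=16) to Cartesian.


x = 21 * cos(0) = 21
y = 21 * sin(0) = 0
z = 16

(21, 0, 16)


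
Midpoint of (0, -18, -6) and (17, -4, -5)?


Midpoint = ((0+17)/2, (-18+-4)/2, (-6+-5)/2) = (8.5, -11, -5.5)

(8.5, -11, -5.5)


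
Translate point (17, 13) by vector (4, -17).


Translation: (x+dx, y+dy) = (17+4, 13+-17) = (21, -4)

(21, -4)


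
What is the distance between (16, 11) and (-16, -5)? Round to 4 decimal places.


d = sqrt((-16-16)^2 + (-5-11)^2) = 35.7771

35.7771


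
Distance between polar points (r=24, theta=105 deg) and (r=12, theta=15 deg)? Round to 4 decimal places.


d = sqrt(r1^2 + r2^2 - 2*r1*r2*cos(t2-t1))
d = sqrt(24^2 + 12^2 - 2*24*12*cos(15-105)) = 26.8328

26.8328


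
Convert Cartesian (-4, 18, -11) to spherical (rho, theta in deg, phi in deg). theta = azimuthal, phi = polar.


rho = sqrt((-4)^2 + 18^2 + (-11)^2) = 21.4709
theta = atan2(18, -4) = 102.5288 deg
phi = acos(-11/21.4709) = 120.8186 deg

rho = 21.4709, theta = 102.5288 deg, phi = 120.8186 deg


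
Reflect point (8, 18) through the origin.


Reflection through origin: (x, y) -> (-x, -y)
(8, 18) -> (-8, -18)

(-8, -18)


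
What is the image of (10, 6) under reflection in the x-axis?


Reflection across x-axis: (x, y) -> (x, -y)
(10, 6) -> (10, -6)

(10, -6)


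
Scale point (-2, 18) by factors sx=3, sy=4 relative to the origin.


Scaling: (x*sx, y*sy) = (-2*3, 18*4) = (-6, 72)

(-6, 72)


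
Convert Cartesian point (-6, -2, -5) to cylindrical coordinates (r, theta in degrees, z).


r = sqrt((-6)^2 + (-2)^2) = 6.3246
theta = atan2(-2, -6) = 198.4349 deg
z = -5

r = 6.3246, theta = 198.4349 deg, z = -5


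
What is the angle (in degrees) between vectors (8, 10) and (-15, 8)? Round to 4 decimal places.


dot = 8*-15 + 10*8 = -40
|u| = 12.8062, |v| = 17
cos(angle) = -0.1837
angle = 100.5873 degrees

100.5873 degrees


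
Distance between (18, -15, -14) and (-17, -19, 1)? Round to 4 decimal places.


d = sqrt((-17-18)^2 + (-19--15)^2 + (1--14)^2) = 38.2884

38.2884


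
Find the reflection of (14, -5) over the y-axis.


Reflection across y-axis: (x, y) -> (-x, y)
(14, -5) -> (-14, -5)

(-14, -5)


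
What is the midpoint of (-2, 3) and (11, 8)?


Midpoint = ((-2+11)/2, (3+8)/2) = (4.5, 5.5)

(4.5, 5.5)


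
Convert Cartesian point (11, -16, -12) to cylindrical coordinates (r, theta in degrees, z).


r = sqrt(11^2 + (-16)^2) = 19.4165
theta = atan2(-16, 11) = 304.5085 deg
z = -12

r = 19.4165, theta = 304.5085 deg, z = -12


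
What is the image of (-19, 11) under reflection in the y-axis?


Reflection across y-axis: (x, y) -> (-x, y)
(-19, 11) -> (19, 11)

(19, 11)


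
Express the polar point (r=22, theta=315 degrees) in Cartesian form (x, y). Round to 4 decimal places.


x = 22 * cos(315) = 15.5563
y = 22 * sin(315) = -15.5563

(15.5563, -15.5563)


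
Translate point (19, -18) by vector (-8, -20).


Translation: (x+dx, y+dy) = (19+-8, -18+-20) = (11, -38)

(11, -38)


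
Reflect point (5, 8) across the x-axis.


Reflection across x-axis: (x, y) -> (x, -y)
(5, 8) -> (5, -8)

(5, -8)


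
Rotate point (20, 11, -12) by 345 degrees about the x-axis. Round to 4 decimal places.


x' = 20
y' = 11*cos(345) - -12*sin(345) = 7.5194
z' = 11*sin(345) + -12*cos(345) = -14.4381

(20, 7.5194, -14.4381)


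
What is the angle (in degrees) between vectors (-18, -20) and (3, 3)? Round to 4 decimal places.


dot = -18*3 + -20*3 = -114
|u| = 26.9072, |v| = 4.2426
cos(angle) = -0.9986
angle = 176.9872 degrees

176.9872 degrees


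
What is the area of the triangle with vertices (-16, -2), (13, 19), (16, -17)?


Area = |x1(y2-y3) + x2(y3-y1) + x3(y1-y2)| / 2
= |-16*(19--17) + 13*(-17--2) + 16*(-2-19)| / 2
= 553.5

553.5


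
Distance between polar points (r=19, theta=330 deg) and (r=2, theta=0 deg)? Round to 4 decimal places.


d = sqrt(r1^2 + r2^2 - 2*r1*r2*cos(t2-t1))
d = sqrt(19^2 + 2^2 - 2*19*2*cos(0-330)) = 17.2969

17.2969


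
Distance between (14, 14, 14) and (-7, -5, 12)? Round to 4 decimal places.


d = sqrt((-7-14)^2 + (-5-14)^2 + (12-14)^2) = 28.3901

28.3901


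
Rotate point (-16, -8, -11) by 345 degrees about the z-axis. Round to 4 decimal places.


x' = -16*cos(345) - -8*sin(345) = -17.5254
y' = -16*sin(345) + -8*cos(345) = -3.5863
z' = -11

(-17.5254, -3.5863, -11)


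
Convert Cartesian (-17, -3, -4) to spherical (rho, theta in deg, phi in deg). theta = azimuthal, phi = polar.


rho = sqrt((-17)^2 + (-3)^2 + (-4)^2) = 17.72
theta = atan2(-3, -17) = 190.008 deg
phi = acos(-4/17.72) = 103.046 deg

rho = 17.72, theta = 190.008 deg, phi = 103.046 deg


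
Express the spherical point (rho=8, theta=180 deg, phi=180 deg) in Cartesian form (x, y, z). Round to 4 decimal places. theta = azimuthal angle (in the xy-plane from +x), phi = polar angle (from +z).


x = 8 * sin(180) * cos(180) = 0
y = 8 * sin(180) * sin(180) = 0
z = 8 * cos(180) = -8

(0, 0, -8)


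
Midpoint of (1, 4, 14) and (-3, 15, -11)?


Midpoint = ((1+-3)/2, (4+15)/2, (14+-11)/2) = (-1, 9.5, 1.5)

(-1, 9.5, 1.5)


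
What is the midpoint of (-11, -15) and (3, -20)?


Midpoint = ((-11+3)/2, (-15+-20)/2) = (-4, -17.5)

(-4, -17.5)


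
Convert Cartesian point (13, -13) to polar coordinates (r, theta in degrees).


r = sqrt(13^2 + (-13)^2) = 18.3848
theta = atan2(-13, 13) = 315 degrees

r = 18.3848, theta = 315 degrees


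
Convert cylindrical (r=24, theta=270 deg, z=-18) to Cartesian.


x = 24 * cos(270) = 0
y = 24 * sin(270) = -24
z = -18

(0, -24, -18)


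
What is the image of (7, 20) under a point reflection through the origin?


Reflection through origin: (x, y) -> (-x, -y)
(7, 20) -> (-7, -20)

(-7, -20)


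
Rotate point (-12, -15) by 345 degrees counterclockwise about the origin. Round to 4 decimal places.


x' = -12*cos(345) - -15*sin(345) = -15.4734
y' = -12*sin(345) + -15*cos(345) = -11.3831

(-15.4734, -11.3831)


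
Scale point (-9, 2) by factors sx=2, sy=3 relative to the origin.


Scaling: (x*sx, y*sy) = (-9*2, 2*3) = (-18, 6)

(-18, 6)


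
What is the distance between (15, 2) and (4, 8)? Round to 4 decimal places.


d = sqrt((4-15)^2 + (8-2)^2) = 12.53

12.53


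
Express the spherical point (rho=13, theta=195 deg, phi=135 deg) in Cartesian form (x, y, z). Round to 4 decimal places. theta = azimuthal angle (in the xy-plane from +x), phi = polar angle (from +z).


x = 13 * sin(135) * cos(195) = -8.8792
y = 13 * sin(135) * sin(195) = -2.3792
z = 13 * cos(135) = -9.1924

(-8.8792, -2.3792, -9.1924)
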